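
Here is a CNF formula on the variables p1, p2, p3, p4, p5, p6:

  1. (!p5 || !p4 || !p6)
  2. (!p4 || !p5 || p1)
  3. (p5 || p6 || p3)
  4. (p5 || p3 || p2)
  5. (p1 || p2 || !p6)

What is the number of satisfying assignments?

Case analysis on p5 and p6:
  p5=1, p6=1: p3 free; 3 ways for (p1,p2,p4) × 2^1 = 6.
  p5=1, p6=0: p2, p3 free; 3 ways for (p1,p4) × 2^2 = 12.
  p5=0, p6=1: p4 free; 5 ways for (p1,p2,p3) × 2^1 = 10.
  p5=0, p6=0: forces p3=1; p1, p2, p4 free → 2^3 = 8.
Total: 6 + 12 + 10 + 8 = 36.

36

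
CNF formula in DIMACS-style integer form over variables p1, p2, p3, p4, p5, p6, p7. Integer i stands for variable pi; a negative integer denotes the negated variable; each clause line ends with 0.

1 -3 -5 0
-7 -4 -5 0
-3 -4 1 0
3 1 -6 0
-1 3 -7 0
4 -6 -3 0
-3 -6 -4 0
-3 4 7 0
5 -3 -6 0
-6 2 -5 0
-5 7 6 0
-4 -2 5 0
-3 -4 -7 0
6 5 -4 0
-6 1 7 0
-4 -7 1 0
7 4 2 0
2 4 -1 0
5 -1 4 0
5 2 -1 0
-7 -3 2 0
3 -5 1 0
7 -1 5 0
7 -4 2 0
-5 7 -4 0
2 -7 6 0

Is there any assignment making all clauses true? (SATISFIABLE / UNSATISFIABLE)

Try p1 = False.
Try p2 = True.
For the remaining variables, p3 = False, p4 = False, p5 = False, p6 = False, p7 = True works.
So p1=0  p2=1  p3=0  p4=0  p5=0  p6=0  p7=1 is a satisfying assignment.

SATISFIABLE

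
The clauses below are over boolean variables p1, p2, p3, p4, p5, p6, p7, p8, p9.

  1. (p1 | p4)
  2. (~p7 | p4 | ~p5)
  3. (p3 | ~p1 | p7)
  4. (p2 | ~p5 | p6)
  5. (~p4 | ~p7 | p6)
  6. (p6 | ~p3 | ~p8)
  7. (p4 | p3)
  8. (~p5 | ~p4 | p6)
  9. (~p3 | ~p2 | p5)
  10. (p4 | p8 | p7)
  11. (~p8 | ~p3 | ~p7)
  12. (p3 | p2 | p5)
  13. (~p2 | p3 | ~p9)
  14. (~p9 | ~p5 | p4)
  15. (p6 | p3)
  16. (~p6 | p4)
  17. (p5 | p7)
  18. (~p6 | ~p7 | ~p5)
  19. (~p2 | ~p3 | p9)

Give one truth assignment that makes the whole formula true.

p1 = False, p2 = False, p3 = False, p4 = True, p5 = True, p6 = True, p7 = False, p8 = False, p9 = False

Check each clause:
  1. (p4 | p1) — p4 is true.
  2. (~p7 | ~p5 | p4) — ~p7 is true.
  3. (p7 | p3 | ~p1) — ~p1 is true.
  4. (~p5 | p2 | p6) — p6 is true.
  5. (~p4 | p6 | ~p7) — ~p7 is true.
  6. (~p3 | ~p8 | p6) — ~p8 is true.
  7. (p3 | p4) — p4 is true.
  8. (p6 | ~p4 | ~p5) — p6 is true.
  9. (~p3 | ~p2 | p5) — p5 is true.
  10. (p7 | p8 | p4) — p4 is true.
  11. (~p7 | ~p8 | ~p3) — ~p8 is true.
  12. (p2 | p5 | p3) — p5 is true.
  13. (~p2 | p3 | ~p9) — ~p2 is true.
  14. (~p5 | ~p9 | p4) — p4 is true.
  15. (p3 | p6) — p6 is true.
  16. (~p6 | p4) — p4 is true.
  17. (p5 | p7) — p5 is true.
  18. (~p5 | ~p6 | ~p7) — ~p7 is true.
  19. (p9 | ~p3 | ~p2) — ~p3 is true.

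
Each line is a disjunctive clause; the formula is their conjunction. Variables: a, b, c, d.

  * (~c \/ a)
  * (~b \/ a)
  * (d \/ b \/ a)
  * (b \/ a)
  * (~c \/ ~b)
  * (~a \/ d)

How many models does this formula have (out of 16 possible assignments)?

3

Satisfying assignments:
  a=1 b=0 c=0 d=1
  a=1 b=0 c=1 d=1
  a=1 b=1 c=0 d=1
That's 3 in total.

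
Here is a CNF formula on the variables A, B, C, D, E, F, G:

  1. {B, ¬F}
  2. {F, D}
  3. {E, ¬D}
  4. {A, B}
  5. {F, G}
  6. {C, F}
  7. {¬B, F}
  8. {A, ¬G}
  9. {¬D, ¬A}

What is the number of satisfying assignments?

14

Split on F, then A.
  F=1, A=1: forces B=1; D=0; C, E, G free → 2^3 = 8.
  F=1, A=0: C free; 3 ways for (B,D,E,G) × 2^1 = 6.
  F=0, A=1: a clause becomes empty — 0.
  F=0, A=0: a clause becomes empty — 0.
Total: 8 + 6 + 0 + 0 = 14.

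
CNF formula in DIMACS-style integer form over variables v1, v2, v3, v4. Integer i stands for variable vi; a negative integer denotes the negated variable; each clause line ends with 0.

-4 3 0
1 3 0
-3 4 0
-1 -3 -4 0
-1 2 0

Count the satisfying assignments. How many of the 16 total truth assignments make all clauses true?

3

Satisfying assignments:
  v1=F v2=F v3=T v4=T
  v1=F v2=T v3=T v4=T
  v1=T v2=T v3=F v4=F
That's 3 in total.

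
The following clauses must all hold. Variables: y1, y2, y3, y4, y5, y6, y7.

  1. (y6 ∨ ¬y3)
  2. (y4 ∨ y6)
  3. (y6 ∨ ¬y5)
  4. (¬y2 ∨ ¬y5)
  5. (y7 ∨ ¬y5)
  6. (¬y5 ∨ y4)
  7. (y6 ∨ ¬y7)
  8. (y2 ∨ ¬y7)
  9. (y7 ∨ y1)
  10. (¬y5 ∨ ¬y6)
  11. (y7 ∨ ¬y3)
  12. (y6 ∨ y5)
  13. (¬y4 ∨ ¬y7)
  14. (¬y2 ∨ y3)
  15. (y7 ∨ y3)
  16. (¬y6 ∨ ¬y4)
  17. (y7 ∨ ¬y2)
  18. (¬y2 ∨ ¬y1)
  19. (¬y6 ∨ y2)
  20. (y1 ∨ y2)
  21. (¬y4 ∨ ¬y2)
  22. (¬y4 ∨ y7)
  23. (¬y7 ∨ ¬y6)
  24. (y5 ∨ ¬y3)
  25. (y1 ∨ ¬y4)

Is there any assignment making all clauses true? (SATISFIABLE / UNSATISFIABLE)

UNSATISFIABLE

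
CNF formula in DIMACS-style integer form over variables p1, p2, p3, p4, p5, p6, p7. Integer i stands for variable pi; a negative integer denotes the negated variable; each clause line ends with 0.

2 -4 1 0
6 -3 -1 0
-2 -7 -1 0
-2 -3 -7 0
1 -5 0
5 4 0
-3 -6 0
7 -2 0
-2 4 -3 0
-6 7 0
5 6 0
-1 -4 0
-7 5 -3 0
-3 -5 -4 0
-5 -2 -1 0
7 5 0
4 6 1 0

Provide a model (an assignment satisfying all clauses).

p3 occurs only negated in the remaining clauses — set p3 = False.
Set p1 = True and propagate.
  then p4 is forced to False.
  then p5 is forced to True.
  then p2 is forced to False.
For the remaining variables, p6 = False, p7 = True works.
Every clause has at least one true literal under this assignment.

p1=True, p2=False, p3=False, p4=False, p5=True, p6=False, p7=True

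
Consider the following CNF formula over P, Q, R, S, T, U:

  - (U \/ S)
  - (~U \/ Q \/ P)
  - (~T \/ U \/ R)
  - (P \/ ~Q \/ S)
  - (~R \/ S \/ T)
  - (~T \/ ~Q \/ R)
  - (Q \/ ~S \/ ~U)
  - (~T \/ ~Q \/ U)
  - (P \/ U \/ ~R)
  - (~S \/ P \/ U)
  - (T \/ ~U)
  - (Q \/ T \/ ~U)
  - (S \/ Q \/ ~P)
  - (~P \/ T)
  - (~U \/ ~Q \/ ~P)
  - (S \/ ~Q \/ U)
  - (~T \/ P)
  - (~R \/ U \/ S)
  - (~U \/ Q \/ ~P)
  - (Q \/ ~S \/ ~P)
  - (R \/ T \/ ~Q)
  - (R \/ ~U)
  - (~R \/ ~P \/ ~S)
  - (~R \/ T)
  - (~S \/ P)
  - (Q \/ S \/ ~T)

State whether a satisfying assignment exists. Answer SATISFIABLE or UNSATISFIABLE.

U = True:
  propagation gives T=True, P=True, Q=False; an empty clause results — contradiction.
U = False:
  propagation gives S=True, P=True, T=True, R=True; an empty clause results — contradiction.
Every branch closes, so no satisfying assignment exists.

UNSATISFIABLE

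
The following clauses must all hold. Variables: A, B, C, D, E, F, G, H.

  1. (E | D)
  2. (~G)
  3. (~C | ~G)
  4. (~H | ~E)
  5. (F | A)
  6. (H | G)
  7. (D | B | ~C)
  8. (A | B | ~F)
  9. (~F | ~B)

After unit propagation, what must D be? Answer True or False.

Unit clause (~G) sets G = False.
From (H | G) and G = False: H = True.
From (~H | ~E) and H = True: E = False.
(E | D) with E = False leaves only D, so D = True.

True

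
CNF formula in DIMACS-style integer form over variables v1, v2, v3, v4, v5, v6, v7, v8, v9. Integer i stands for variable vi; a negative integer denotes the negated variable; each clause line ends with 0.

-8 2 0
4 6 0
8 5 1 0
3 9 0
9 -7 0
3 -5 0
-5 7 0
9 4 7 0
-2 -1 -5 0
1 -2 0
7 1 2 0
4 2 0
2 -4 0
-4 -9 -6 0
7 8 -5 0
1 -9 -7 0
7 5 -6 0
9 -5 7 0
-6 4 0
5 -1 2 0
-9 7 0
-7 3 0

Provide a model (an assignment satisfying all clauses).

v3 occurs only positively in the remaining clauses — set v3 = True.
Branch on v1: take v1 = True.
Branch on v2: take v2 = True.
  then v5 is forced to False.
For the remaining variables, v4 = True, v6 = False, v7 = False, v8 = False, v9 = False works.
Every clause has at least one true literal under this assignment.

v1=True  v2=True  v3=True  v4=True  v5=False  v6=False  v7=False  v8=False  v9=False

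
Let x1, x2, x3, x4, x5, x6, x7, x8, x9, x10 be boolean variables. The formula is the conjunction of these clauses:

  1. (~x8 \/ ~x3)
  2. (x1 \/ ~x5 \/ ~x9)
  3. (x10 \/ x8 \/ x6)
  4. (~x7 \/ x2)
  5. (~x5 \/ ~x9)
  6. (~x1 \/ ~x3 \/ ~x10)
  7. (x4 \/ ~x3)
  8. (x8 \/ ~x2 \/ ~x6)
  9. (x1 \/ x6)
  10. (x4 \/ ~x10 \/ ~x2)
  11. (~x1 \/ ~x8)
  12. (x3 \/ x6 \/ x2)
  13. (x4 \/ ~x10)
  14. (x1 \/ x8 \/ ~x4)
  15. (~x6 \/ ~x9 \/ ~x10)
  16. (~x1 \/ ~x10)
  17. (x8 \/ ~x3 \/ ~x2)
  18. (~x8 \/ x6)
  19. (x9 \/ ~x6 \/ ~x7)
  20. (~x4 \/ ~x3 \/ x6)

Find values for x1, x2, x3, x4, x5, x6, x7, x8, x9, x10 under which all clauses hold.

Pure literal: x5 appears only negated; assign x5 = False.
Pure literal: x7 appears only negated; assign x7 = False.
Try x1 = False.
  then x6 is forced to True.
Set x2 = False and propagate.
The remaining clauses are satisfied by x3 = False, x4 = True, x8 = True, x9 = True, x10 = False.
Every clause has at least one true literal under this assignment.

x1=F, x2=F, x3=F, x4=T, x5=F, x6=T, x7=F, x8=T, x9=T, x10=F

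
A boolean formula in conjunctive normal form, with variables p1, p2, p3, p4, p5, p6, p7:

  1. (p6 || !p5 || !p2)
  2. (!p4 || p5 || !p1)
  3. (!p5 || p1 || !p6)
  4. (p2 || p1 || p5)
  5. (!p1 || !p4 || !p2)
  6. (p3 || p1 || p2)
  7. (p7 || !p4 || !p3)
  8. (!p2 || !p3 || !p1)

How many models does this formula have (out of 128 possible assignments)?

Case analysis on p1 and p2:
  p1=1, p2=1: p7 free; 3 ways for (p3,p4,p5,p6) × 2^1 = 6.
  p1=1, p2=0: p6 free; 11 ways for (p3,p4,p5,p7) × 2^1 = 22.
  p1=0, p2=1: p6 free; 7 ways for (p3,p4,p5,p7) × 2^1 = 14.
  p1=0, p2=0: remaining (p3,p4,p5,p6,p7) ∈ {(1,0,1,0,0); (1,0,1,0,1); (1,1,1,0,1)} — 3.
Total: 6 + 22 + 14 + 3 = 45.

45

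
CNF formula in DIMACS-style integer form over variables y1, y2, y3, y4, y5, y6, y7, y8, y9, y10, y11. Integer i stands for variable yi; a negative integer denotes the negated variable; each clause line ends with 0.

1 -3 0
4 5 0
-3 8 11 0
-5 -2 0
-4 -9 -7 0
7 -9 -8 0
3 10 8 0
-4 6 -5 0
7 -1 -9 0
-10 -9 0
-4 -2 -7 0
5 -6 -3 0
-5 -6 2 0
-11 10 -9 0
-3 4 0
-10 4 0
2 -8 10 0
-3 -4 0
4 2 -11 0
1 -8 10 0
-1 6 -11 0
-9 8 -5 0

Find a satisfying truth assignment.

Pure literal: y9 appears only negated; assign y9 = False.
Try y1 = True.
Branch on y2: take y2 = True.
  then y5 is forced to False.
  then y4 is forced to True.
  then y7 is forced to False.
  then y3 is forced to False.
Branch on y6: take y6 = False.
  then y11 is forced to False.
The remaining clauses are satisfied by y8 = True, y10 = False.
Every clause has at least one true literal under this assignment.

y1=True, y2=True, y3=False, y4=True, y5=False, y6=False, y7=False, y8=True, y9=False, y10=False, y11=False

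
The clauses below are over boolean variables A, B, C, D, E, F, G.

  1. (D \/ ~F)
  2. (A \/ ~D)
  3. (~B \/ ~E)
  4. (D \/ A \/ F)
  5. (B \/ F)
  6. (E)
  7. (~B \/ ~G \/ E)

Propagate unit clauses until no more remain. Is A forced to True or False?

Unit clause (E) sets E = True.
(~B \/ ~E) with E = True leaves only ~B, so B = False.
In (B \/ F), B is now false; F must hold, so F = True.
From (D \/ ~F) and F = True: D = True.
From (A \/ ~D) and D = True: A = True.

True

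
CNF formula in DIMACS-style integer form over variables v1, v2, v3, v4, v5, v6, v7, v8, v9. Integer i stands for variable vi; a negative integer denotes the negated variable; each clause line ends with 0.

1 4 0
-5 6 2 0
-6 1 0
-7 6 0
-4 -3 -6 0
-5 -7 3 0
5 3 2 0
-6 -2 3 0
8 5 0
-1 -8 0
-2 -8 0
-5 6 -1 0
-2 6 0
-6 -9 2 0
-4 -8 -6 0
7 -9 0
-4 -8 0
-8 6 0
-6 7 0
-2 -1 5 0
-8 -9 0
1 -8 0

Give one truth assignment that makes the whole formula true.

Try v1 = True.
  then v8 is forced to False.
  then v5 is forced to True.
  then v6 is forced to True.
  then v7 is forced to True.
  then v3 is forced to True.
  then v4 is forced to False.
The remaining clauses are satisfied by v2 = True, v9 = True.

v1 = 1, v2 = 1, v3 = 1, v4 = 0, v5 = 1, v6 = 1, v7 = 1, v8 = 0, v9 = 1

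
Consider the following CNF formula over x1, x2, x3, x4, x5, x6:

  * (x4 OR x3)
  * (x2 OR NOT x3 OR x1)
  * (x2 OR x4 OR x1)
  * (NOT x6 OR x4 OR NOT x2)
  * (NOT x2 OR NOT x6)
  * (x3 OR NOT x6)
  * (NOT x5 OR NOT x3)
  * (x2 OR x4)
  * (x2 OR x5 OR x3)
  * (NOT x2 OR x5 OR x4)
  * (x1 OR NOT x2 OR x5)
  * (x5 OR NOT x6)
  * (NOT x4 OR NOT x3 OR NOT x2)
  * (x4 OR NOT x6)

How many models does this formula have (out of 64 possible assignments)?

6

Satisfying assignments:
  x1=0 x2=0 x3=0 x4=1 x5=1 x6=0
  x1=0 x2=1 x3=0 x4=1 x5=1 x6=0
  x1=1 x2=0 x3=0 x4=1 x5=1 x6=0
  x1=1 x2=0 x3=1 x4=1 x5=0 x6=0
  x1=1 x2=1 x3=0 x4=1 x5=0 x6=0
  x1=1 x2=1 x3=0 x4=1 x5=1 x6=0
That's 6 in total.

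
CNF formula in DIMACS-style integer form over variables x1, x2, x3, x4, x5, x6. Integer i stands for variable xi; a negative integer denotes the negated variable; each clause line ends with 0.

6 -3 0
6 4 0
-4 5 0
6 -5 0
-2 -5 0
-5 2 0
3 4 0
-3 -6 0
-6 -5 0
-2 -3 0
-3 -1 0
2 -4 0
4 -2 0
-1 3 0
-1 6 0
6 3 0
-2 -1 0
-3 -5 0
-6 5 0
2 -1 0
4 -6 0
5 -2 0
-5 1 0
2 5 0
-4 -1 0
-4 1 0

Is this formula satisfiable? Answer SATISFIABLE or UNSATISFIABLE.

UNSATISFIABLE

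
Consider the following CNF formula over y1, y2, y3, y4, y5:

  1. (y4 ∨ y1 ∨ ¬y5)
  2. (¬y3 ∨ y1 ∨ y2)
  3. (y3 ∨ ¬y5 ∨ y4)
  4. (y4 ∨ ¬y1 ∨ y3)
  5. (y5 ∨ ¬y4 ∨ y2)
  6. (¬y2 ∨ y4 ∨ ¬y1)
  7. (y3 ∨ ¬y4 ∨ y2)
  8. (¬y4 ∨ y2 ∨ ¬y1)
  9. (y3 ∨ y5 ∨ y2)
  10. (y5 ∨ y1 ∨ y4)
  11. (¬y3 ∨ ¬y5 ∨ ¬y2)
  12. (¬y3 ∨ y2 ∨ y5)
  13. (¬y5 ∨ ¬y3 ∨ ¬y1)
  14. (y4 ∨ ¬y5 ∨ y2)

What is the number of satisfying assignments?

6

Satisfying assignments:
  y1=F y2=T y3=F y4=T y5=F
  y1=F y2=T y3=F y4=T y5=T
  y1=F y2=T y3=T y4=T y5=F
  y1=T y2=T y3=F y4=T y5=F
  y1=T y2=T y3=F y4=T y5=T
  y1=T y2=T y3=T y4=T y5=F
That's 6 in total.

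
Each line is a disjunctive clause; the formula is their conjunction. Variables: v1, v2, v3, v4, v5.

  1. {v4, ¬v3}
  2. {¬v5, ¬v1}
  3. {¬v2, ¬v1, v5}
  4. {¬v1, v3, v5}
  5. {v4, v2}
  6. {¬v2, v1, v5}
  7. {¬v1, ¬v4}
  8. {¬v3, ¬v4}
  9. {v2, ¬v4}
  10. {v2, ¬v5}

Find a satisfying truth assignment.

v1 = False  v2 = True  v3 = False  v4 = False  v5 = True

Check each clause:
  1. {¬v3, v4} — ¬v3 is true.
  2. {¬v5, ¬v1} — ¬v1 is true.
  3. {¬v2, ¬v1, v5} — v5 is true.
  4. {v3, v5, ¬v1} — v5 is true.
  5. {v4, v2} — v2 is true.
  6. {v5, v1, ¬v2} — v5 is true.
  7. {¬v1, ¬v4} — ¬v4 is true.
  8. {¬v3, ¬v4} — ¬v4 is true.
  9. {v2, ¬v4} — v2 is true.
  10. {v2, ¬v5} — v2 is true.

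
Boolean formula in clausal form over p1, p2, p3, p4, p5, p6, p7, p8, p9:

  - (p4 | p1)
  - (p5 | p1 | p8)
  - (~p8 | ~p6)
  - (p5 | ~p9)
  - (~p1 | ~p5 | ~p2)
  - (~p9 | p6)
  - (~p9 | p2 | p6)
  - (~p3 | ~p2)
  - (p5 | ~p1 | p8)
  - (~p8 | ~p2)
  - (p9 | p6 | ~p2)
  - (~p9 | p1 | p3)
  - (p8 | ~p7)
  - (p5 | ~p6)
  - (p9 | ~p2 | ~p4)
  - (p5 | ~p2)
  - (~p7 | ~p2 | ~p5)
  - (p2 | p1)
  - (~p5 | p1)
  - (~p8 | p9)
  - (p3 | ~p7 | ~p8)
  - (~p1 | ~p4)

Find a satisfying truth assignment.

Pure literal: p7 appears only negated; assign p7 = False.
Set p1 = True and propagate.
  then p4 is forced to False.
Try p2 = False.
Try p5 = True.
The remaining clauses are satisfied by p3 = True, p6 = True, p8 = False, p9 = False.
Every clause has at least one true literal under this assignment.
Check each clause:
  1. (p4 | p1) — p1 is true.
  2. (p5 | p8 | p1) — p1 is true.
  3. (~p6 | ~p8) — ~p8 is true.
  4. (~p9 | p5) — p5 is true.
  5. (~p5 | ~p1 | ~p2) — ~p2 is true.
  6. (p6 | ~p9) — p6 is true.
  7. (~p9 | p2 | p6) — p6 is true.
  8. (~p2 | ~p3) — ~p2 is true.
  9. (p8 | p5 | ~p1) — p5 is true.
  10. (~p2 | ~p8) — ~p8 is true.
  11. (p9 | ~p2 | p6) — p6 is true.
  12. (p3 | p1 | ~p9) — p1 is true.
  13. (p8 | ~p7) — ~p7 is true.
  14. (~p6 | p5) — p5 is true.
  15. (p9 | ~p2 | ~p4) — ~p4 is true.
  16. (~p2 | p5) — p5 is true.
  17. (~p5 | ~p2 | ~p7) — ~p7 is true.
  18. (p1 | p2) — p1 is true.
  19. (p1 | ~p5) — p1 is true.
  20. (p9 | ~p8) — ~p8 is true.
  21. (p3 | ~p7 | ~p8) — ~p8 is true.
  22. (~p1 | ~p4) — ~p4 is true.

p1=True, p2=False, p3=True, p4=False, p5=True, p6=True, p7=False, p8=False, p9=False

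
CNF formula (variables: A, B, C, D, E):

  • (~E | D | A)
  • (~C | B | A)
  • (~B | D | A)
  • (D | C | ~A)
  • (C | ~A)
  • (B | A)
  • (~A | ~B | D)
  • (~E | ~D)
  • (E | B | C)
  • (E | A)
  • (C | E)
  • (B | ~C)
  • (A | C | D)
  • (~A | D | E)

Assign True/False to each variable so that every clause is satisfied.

A=True, B=True, C=True, D=True, E=False

Branch on A: take A = True.
  then C is forced to True.
  then B is forced to True.
  then D is forced to True.
  then E is forced to False.
Check each clause:
  1. (D | A | ~E) — A is true.
  2. (~C | A | B) — A is true.
  3. (~B | A | D) — A is true.
  4. (C | D | ~A) — C is true.
  5. (~A | C) — C is true.
  6. (B | A) — A is true.
  7. (~A | ~B | D) — D is true.
  8. (~E | ~D) — ~E is true.
  9. (E | B | C) — B is true.
  10. (E | A) — A is true.
  11. (E | C) — C is true.
  12. (~C | B) — B is true.
  13. (A | C | D) — A is true.
  14. (~A | E | D) — D is true.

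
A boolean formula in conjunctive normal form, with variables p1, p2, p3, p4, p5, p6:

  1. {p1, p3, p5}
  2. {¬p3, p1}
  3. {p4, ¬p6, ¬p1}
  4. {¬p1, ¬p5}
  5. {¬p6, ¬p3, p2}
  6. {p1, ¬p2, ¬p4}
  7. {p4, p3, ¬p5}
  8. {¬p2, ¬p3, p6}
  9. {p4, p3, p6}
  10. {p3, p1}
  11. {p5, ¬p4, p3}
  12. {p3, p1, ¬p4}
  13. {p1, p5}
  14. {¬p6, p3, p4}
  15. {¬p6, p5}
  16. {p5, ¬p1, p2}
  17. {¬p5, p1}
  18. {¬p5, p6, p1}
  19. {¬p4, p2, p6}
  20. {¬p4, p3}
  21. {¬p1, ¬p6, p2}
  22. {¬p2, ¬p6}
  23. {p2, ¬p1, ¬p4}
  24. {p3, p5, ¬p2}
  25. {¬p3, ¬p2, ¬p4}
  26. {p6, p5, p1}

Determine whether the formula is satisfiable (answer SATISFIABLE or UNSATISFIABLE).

UNSATISFIABLE

p1 = True:
  propagation gives p5=False, p6=False, p2=True, p3=False; an empty clause results — contradiction.
p1 = False:
  propagation gives p3=False; an empty clause results — contradiction.
Every branch closes, so no satisfying assignment exists.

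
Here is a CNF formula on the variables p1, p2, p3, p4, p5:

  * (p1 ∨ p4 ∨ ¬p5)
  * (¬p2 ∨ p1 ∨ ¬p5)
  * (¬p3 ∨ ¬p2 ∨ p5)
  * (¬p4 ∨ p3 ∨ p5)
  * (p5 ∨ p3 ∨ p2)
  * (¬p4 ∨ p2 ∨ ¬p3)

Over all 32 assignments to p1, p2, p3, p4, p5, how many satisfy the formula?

12

Split on p5, then p2.
  p5=T, p2=T: remaining (p1,p3,p4) ∈ {(T,F,F); (T,F,T); (T,T,F); (T,T,T)} — 4.
  p5=T, p2=F: remaining (p1,p3,p4) ∈ {(F,F,T); (T,F,F); (T,F,T); (T,T,F)} — 4.
  p5=F, p2=T: remaining (p1,p3,p4) ∈ {(F,F,F); (T,F,F)} — 2.
  p5=F, p2=F: remaining (p1,p3,p4) ∈ {(F,T,F); (T,T,F)} — 2.
Total: 4 + 4 + 2 + 2 = 12.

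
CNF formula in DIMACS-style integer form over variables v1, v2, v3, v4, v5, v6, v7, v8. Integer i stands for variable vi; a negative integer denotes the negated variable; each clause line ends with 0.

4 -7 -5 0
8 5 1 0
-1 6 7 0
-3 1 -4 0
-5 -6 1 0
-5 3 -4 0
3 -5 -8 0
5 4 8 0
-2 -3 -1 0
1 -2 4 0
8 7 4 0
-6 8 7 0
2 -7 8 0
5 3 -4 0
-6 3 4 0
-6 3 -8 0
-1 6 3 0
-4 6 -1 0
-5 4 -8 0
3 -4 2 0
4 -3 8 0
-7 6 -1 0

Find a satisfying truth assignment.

v1 = False, v2 = False, v3 = False, v4 = False, v5 = False, v6 = False, v7 = False, v8 = True

Set v1 = False and propagate.
The remaining clauses are satisfied by v2 = False, v3 = False, v4 = False, v5 = False, v6 = False, v7 = False, v8 = True.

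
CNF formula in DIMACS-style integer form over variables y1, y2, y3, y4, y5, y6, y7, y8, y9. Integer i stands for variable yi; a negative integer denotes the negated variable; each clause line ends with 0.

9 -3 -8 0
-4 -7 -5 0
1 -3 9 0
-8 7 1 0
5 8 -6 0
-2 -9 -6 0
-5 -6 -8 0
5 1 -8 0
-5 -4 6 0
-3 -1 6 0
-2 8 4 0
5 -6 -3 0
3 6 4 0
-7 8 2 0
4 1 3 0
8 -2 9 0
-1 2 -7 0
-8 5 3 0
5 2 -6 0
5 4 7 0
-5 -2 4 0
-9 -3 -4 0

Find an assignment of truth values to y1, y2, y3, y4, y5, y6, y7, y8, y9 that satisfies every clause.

y1=True, y2=False, y3=True, y4=False, y5=True, y6=True, y7=False, y8=False, y9=False

Set y1 = True and propagate.
The remaining clauses are satisfied by y2 = False, y3 = True, y4 = False, y5 = True, y6 = True, y7 = False, y8 = False, y9 = False.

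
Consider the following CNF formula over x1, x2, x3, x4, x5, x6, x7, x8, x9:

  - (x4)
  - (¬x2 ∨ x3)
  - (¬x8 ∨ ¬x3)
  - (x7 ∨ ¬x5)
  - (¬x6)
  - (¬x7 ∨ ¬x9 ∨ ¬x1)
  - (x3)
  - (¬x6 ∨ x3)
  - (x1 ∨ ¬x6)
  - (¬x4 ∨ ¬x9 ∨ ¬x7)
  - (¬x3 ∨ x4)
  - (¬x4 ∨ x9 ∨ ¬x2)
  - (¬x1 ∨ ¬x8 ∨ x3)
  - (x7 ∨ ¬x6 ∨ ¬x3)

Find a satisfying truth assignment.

(x4) is a unit clause, so x4 = True.
The clause (¬x6) is unit: x6 must be False.
The clause (x3) is unit: x3 must be True.
(¬x8) is a unit clause, so x8 = False.
x2 occurs only negated in the remaining clauses — set x2 = False.
Branch on x1: take x1 = True.
For the remaining variables, x5 = True, x7 = True, x9 = False works.

x1=T, x2=F, x3=T, x4=T, x5=T, x6=F, x7=T, x8=F, x9=F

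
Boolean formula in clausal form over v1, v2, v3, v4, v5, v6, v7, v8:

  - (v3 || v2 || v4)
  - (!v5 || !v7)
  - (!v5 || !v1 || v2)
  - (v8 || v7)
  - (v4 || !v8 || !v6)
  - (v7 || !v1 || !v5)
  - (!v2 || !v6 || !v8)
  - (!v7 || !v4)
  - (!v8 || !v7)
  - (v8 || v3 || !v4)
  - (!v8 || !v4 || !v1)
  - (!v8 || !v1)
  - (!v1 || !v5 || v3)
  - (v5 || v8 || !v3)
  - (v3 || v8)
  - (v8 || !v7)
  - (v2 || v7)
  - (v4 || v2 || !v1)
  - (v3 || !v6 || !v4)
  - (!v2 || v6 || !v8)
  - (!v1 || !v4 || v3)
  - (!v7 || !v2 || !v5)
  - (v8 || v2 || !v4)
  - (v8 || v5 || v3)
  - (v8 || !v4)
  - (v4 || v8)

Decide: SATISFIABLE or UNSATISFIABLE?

UNSATISFIABLE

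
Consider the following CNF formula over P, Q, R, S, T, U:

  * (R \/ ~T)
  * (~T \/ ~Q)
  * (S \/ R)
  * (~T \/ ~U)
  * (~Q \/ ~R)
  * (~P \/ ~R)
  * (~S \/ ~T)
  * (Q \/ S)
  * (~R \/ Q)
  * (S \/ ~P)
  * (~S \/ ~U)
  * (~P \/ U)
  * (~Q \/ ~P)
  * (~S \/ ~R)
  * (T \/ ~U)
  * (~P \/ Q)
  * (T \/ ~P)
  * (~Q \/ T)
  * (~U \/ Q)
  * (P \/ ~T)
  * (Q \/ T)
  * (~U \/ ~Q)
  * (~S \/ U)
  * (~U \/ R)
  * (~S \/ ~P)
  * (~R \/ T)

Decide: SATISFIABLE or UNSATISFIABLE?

Q = True:
  propagation gives T=False; an empty clause results — contradiction.
Q = False:
  propagation gives S=True, T=False; an empty clause results — contradiction.
Every branch closes, so no satisfying assignment exists.

UNSATISFIABLE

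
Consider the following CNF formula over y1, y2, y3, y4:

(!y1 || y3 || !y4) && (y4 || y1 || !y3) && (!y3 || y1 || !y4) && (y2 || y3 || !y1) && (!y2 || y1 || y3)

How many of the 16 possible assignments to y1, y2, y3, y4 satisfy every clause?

7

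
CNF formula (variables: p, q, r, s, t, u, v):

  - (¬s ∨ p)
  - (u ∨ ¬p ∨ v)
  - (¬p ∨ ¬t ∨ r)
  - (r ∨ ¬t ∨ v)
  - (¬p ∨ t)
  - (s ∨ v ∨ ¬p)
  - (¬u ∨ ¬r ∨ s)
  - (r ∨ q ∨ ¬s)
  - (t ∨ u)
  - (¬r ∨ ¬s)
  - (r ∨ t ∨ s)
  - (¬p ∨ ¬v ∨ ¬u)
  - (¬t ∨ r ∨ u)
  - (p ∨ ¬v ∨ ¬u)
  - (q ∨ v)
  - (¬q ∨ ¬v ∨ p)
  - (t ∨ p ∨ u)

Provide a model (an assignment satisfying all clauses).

p = True, q = True, r = True, s = False, t = True, u = False, v = True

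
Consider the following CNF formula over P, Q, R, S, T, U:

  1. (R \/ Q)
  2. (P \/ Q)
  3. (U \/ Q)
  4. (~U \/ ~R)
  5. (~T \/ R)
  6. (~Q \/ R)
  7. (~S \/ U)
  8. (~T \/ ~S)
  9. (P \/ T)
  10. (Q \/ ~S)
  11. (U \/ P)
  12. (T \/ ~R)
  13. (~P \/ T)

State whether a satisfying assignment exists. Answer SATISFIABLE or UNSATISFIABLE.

SATISFIABLE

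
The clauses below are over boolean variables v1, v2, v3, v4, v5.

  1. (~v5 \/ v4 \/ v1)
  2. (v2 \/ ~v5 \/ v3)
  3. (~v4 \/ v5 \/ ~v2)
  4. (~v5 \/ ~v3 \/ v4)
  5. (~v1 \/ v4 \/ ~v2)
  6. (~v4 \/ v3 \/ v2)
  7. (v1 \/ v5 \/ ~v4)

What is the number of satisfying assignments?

13

Split on v4, then v5.
  v4=1, v5=1: v1 free; 3 ways for (v2,v3) × 2^1 = 6.
  v4=1, v5=0: remaining (v1,v2,v3) ∈ {(1,0,1)} — 1.
  v4=0, v5=1: a clause becomes empty — 0.
  v4=0, v5=0: v3 free; 3 ways for (v1,v2) × 2^1 = 6.
Total: 6 + 1 + 0 + 6 = 13.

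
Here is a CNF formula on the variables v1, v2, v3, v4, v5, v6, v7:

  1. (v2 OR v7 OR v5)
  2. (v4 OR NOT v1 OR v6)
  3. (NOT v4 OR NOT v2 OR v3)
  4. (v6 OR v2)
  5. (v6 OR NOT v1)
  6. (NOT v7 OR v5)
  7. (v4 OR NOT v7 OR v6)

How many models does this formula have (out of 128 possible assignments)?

41

Case analysis on v6 and v2:
  v6=1, v2=1: v1 free; 9 ways for (v3,v4,v5,v7) × 2^1 = 18.
  v6=1, v2=0: forces v5=1; v1, v3, v4, v7 free → 2^4 = 16.
  v6=0, v2=1: 7 of the 32 assignments to (v1,v3,v4,v5,v7) work.
  v6=0, v2=0: a clause becomes empty — 0.
Total: 18 + 16 + 7 + 0 = 41.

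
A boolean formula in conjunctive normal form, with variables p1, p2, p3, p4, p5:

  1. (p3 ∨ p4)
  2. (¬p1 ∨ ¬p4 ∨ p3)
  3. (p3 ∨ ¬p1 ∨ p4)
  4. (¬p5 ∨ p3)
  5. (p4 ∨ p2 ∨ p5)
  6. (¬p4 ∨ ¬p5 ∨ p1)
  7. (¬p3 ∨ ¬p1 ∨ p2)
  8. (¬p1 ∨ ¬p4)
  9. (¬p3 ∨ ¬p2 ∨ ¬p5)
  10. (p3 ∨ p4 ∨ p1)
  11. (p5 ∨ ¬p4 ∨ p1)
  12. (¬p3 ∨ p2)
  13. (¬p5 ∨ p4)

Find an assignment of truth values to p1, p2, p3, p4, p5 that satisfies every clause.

p1=T, p2=T, p3=T, p4=F, p5=F

Check each clause:
  1. (p3 ∨ p4) — p3 is true.
  2. (¬p4 ∨ ¬p1 ∨ p3) — p3 is true.
  3. (p3 ∨ p4 ∨ ¬p1) — p3 is true.
  4. (p3 ∨ ¬p5) — p3 is true.
  5. (p2 ∨ p4 ∨ p5) — p2 is true.
  6. (¬p5 ∨ p1 ∨ ¬p4) — p1 is true.
  7. (p2 ∨ ¬p1 ∨ ¬p3) — p2 is true.
  8. (¬p4 ∨ ¬p1) — ¬p4 is true.
  9. (¬p3 ∨ ¬p5 ∨ ¬p2) — ¬p5 is true.
  10. (p1 ∨ p3 ∨ p4) — p1 is true.
  11. (p1 ∨ ¬p4 ∨ p5) — p1 is true.
  12. (p2 ∨ ¬p3) — p2 is true.
  13. (¬p5 ∨ p4) — ¬p5 is true.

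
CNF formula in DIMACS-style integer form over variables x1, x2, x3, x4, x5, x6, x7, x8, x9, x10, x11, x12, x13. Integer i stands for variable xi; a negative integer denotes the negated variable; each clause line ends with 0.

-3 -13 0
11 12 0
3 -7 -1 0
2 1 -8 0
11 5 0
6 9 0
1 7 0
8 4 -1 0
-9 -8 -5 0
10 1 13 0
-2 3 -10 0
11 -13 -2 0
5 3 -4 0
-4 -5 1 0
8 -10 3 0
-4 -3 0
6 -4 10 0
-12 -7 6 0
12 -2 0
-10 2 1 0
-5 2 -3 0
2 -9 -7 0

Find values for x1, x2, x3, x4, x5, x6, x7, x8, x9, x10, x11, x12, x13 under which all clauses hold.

x1=True  x2=False  x3=False  x4=True  x5=True  x6=True  x7=False  x8=True  x9=False  x10=True  x11=True  x12=True  x13=False

Check each clause:
  1. (¬x3 ∨ ¬x13) — ¬x13 is true.
  2. (x12 ∨ x11) — x11 is true.
  3. (¬x7 ∨ ¬x1 ∨ x3) — ¬x7 is true.
  4. (¬x8 ∨ x2 ∨ x1) — x1 is true.
  5. (x5 ∨ x11) — x11 is true.
  6. (x6 ∨ x9) — x6 is true.
  7. (x1 ∨ x7) — x1 is true.
  8. (x8 ∨ x4 ∨ ¬x1) — x8 is true.
  9. (¬x8 ∨ ¬x9 ∨ ¬x5) — ¬x9 is true.
  10. (x10 ∨ x13 ∨ x1) — x1 is true.
  11. (¬x2 ∨ x3 ∨ ¬x10) — ¬x2 is true.
  12. (x11 ∨ ¬x13 ∨ ¬x2) — x11 is true.
  13. (x3 ∨ x5 ∨ ¬x4) — x5 is true.
  14. (¬x5 ∨ x1 ∨ ¬x4) — x1 is true.
  15. (x8 ∨ x3 ∨ ¬x10) — x8 is true.
  16. (¬x4 ∨ ¬x3) — ¬x3 is true.
  17. (¬x4 ∨ x10 ∨ x6) — x10 is true.
  18. (¬x7 ∨ ¬x12 ∨ x6) — ¬x7 is true.
  19. (¬x2 ∨ x12) — x12 is true.
  20. (x1 ∨ x2 ∨ ¬x10) — x1 is true.
  21. (¬x5 ∨ x2 ∨ ¬x3) — ¬x3 is true.
  22. (¬x7 ∨ x2 ∨ ¬x9) — ¬x7 is true.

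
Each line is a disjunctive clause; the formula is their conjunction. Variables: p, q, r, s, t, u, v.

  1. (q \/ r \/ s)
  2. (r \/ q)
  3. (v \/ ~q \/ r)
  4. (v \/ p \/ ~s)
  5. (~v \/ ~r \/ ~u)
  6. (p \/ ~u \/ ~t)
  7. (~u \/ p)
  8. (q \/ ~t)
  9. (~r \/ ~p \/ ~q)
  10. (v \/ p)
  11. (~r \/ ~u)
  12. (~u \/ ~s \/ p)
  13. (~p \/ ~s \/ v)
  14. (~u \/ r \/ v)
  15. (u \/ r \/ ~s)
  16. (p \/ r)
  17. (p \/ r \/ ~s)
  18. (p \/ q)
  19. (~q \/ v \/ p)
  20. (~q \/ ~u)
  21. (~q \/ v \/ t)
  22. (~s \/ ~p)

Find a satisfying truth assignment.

p=1, q=0, r=1, s=0, t=0, u=0, v=1

Check each clause:
  1. (r \/ s \/ q) — r is true.
  2. (r \/ q) — r is true.
  3. (r \/ v \/ ~q) — r is true.
  4. (v \/ ~s \/ p) — p is true.
  5. (~r \/ ~v \/ ~u) — ~u is true.
  6. (p \/ ~u \/ ~t) — p is true.
  7. (~u \/ p) — p is true.
  8. (~t \/ q) — ~t is true.
  9. (~q \/ ~r \/ ~p) — ~q is true.
  10. (v \/ p) — p is true.
  11. (~r \/ ~u) — ~u is true.
  12. (p \/ ~s \/ ~u) — p is true.
  13. (~p \/ v \/ ~s) — ~s is true.
  14. (~u \/ v \/ r) — ~u is true.
  15. (~s \/ r \/ u) — r is true.
  16. (r \/ p) — p is true.
  17. (r \/ p \/ ~s) — p is true.
  18. (q \/ p) — p is true.
  19. (~q \/ v \/ p) — p is true.
  20. (~u \/ ~q) — ~u is true.
  21. (~q \/ v \/ t) — ~q is true.
  22. (~p \/ ~s) — ~s is true.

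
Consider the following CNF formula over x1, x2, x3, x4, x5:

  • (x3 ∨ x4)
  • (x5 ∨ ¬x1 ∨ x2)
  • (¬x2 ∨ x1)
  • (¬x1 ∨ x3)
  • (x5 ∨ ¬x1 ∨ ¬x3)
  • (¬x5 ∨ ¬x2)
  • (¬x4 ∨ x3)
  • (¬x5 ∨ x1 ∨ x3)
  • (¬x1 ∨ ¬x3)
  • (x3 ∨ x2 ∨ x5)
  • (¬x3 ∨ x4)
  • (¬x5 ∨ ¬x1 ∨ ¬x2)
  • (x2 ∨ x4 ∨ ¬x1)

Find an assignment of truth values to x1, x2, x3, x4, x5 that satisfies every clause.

x1 = False, x2 = False, x3 = True, x4 = True, x5 = False

Check each clause:
  1. (x3 ∨ x4) — x3 is true.
  2. (x5 ∨ ¬x1 ∨ x2) — ¬x1 is true.
  3. (¬x2 ∨ x1) — ¬x2 is true.
  4. (¬x1 ∨ x3) — x3 is true.
  5. (x5 ∨ ¬x1 ∨ ¬x3) — ¬x1 is true.
  6. (¬x2 ∨ ¬x5) — ¬x5 is true.
  7. (x3 ∨ ¬x4) — x3 is true.
  8. (¬x5 ∨ x1 ∨ x3) — x3 is true.
  9. (¬x3 ∨ ¬x1) — ¬x1 is true.
  10. (x5 ∨ x2 ∨ x3) — x3 is true.
  11. (x4 ∨ ¬x3) — x4 is true.
  12. (¬x1 ∨ ¬x2 ∨ ¬x5) — ¬x5 is true.
  13. (x4 ∨ ¬x1 ∨ x2) — x4 is true.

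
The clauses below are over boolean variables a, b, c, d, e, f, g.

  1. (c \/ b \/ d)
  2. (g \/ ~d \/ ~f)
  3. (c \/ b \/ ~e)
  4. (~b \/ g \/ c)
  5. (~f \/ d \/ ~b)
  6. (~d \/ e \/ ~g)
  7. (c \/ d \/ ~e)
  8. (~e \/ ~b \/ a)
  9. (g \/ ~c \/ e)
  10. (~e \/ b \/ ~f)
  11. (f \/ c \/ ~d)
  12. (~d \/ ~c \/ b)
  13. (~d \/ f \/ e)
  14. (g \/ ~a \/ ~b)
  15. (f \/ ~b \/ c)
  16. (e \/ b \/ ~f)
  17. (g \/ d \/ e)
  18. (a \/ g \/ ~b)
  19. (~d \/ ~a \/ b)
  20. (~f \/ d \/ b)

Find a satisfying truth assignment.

Try a = True.
Try b = False.
  then d is forced to False.
  then c is forced to True.
  then f is forced to False.
Branch on e: take e = True.
g is now unconstrained; take g = False.
Check each clause:
  1. (c \/ d \/ b) — c is true.
  2. (g \/ ~d \/ ~f) — ~f is true.
  3. (~e \/ b \/ c) — c is true.
  4. (c \/ g \/ ~b) — c is true.
  5. (d \/ ~f \/ ~b) — ~f is true.
  6. (~d \/ e \/ ~g) — ~g is true.
  7. (~e \/ d \/ c) — c is true.
  8. (~b \/ a \/ ~e) — a is true.
  9. (e \/ g \/ ~c) — e is true.
  10. (~e \/ b \/ ~f) — ~f is true.
  11. (~d \/ c \/ f) — c is true.
  12. (b \/ ~c \/ ~d) — ~d is true.
  13. (f \/ ~d \/ e) — ~d is true.
  14. (g \/ ~b \/ ~a) — ~b is true.
  15. (f \/ ~b \/ c) — c is true.
  16. (b \/ ~f \/ e) — ~f is true.
  17. (d \/ e \/ g) — e is true.
  18. (~b \/ g \/ a) — a is true.
  19. (~d \/ ~a \/ b) — ~d is true.
  20. (d \/ ~f \/ b) — ~f is true.

a=True, b=False, c=True, d=False, e=True, f=False, g=False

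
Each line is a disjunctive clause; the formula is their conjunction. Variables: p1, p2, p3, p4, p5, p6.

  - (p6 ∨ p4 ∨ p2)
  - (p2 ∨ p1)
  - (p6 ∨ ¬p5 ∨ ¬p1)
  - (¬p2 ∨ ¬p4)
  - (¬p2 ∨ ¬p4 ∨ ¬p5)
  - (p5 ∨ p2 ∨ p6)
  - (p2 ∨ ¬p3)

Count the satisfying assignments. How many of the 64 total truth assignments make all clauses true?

Split on p2, then p4.
  p2=T, p4=T: a clause becomes empty — 0.
  p2=T, p4=F: p3 free; 7 ways for (p1,p5,p6) × 2^1 = 14.
  p2=F, p4=T: remaining (p1,p3,p5,p6) ∈ {(T,F,F,T); (T,F,T,T)} — 2.
  p2=F, p4=F: remaining (p1,p3,p5,p6) ∈ {(T,F,F,T); (T,F,T,T)} — 2.
Total: 0 + 14 + 2 + 2 = 18.

18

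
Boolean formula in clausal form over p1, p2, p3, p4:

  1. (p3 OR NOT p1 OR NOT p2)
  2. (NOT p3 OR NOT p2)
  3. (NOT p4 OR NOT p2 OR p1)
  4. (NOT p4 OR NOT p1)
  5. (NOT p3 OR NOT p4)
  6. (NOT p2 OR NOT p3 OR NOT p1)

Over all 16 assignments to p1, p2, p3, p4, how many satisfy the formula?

Satisfying assignments:
  p1=F p2=F p3=F p4=F
  p1=F p2=F p3=F p4=T
  p1=F p2=F p3=T p4=F
  p1=F p2=T p3=F p4=F
  p1=T p2=F p3=F p4=F
  p1=T p2=F p3=T p4=F
That's 6 in total.

6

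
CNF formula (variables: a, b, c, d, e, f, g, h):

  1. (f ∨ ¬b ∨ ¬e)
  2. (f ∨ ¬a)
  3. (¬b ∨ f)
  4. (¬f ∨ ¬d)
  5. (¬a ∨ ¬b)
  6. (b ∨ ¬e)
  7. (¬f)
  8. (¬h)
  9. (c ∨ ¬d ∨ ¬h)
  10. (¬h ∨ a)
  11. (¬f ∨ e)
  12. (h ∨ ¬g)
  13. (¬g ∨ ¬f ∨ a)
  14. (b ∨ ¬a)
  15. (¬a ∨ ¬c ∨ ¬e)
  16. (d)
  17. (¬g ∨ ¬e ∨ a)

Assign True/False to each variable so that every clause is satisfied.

a=False, b=False, c=True, d=True, e=False, f=False, g=False, h=False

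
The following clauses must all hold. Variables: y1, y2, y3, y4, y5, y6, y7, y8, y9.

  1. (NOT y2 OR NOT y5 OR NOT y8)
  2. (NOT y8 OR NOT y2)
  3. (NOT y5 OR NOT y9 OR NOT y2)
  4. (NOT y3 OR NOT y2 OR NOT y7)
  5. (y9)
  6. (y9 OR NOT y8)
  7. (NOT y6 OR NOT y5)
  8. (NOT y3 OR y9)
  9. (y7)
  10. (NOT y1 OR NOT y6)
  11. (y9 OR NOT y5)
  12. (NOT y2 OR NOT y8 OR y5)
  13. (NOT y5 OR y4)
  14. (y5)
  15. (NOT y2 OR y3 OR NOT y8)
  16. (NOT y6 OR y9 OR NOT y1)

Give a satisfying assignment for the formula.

y1 = 0, y2 = 0, y3 = 1, y4 = 1, y5 = 1, y6 = 0, y7 = 1, y8 = 0, y9 = 1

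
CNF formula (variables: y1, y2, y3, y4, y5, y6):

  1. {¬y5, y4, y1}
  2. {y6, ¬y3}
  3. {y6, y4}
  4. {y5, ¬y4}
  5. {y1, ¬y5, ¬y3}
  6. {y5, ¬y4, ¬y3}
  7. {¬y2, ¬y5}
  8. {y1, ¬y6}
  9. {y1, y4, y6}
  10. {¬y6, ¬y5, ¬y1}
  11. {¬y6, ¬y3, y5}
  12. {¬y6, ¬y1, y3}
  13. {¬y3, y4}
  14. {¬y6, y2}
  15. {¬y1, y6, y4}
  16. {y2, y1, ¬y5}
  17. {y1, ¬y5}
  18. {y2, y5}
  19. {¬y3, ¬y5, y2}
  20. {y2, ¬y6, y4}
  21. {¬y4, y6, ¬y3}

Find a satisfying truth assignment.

y1=True  y2=False  y3=False  y4=True  y5=True  y6=False

Set y1 = True and propagate.
Set y2 = False and propagate.
  then y6 is forced to False.
  then y3 is forced to False.
  then y4 is forced to True.
  then y5 is forced to True.
Check each clause:
  1. {y4, ¬y5, y1} — y1 is true.
  2. {y6, ¬y3} — ¬y3 is true.
  3. {y6, y4} — y4 is true.
  4. {y5, ¬y4} — y5 is true.
  5. {¬y5, ¬y3, y1} — y1 is true.
  6. {¬y3, y5, ¬y4} — y5 is true.
  7. {¬y5, ¬y2} — ¬y2 is true.
  8. {¬y6, y1} — y1 is true.
  9. {y4, y6, y1} — y1 is true.
  10. {¬y5, ¬y6, ¬y1} — ¬y6 is true.
  11. {y5, ¬y6, ¬y3} — ¬y3 is true.
  12. {y3, ¬y6, ¬y1} — ¬y6 is true.
  13. {y4, ¬y3} — y4 is true.
  14. {¬y6, y2} — ¬y6 is true.
  15. {¬y1, y6, y4} — y4 is true.
  16. {¬y5, y2, y1} — y1 is true.
  17. {y1, ¬y5} — y1 is true.
  18. {y5, y2} — y5 is true.
  19. {¬y5, y2, ¬y3} — ¬y3 is true.
  20. {y4, y2, ¬y6} — ¬y6 is true.
  21. {¬y4, y6, ¬y3} — ¬y3 is true.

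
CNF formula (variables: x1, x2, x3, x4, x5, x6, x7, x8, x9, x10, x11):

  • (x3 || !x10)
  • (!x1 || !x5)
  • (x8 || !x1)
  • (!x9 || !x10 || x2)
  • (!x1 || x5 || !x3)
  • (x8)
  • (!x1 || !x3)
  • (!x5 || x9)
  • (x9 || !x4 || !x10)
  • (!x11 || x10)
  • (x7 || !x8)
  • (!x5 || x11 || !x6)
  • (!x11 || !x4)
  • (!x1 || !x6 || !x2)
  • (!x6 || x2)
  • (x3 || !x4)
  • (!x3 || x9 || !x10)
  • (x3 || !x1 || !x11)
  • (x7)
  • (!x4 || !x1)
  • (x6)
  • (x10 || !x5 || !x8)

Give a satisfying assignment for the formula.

The clause (x8) is unit: x8 must be True.
Unit propagation: (x7) forces x7 = True.
Unit propagation: (x6) forces x6 = True.
Unit propagation: (x2) forces x2 = True.
Unit propagation: (!x1) forces x1 = False.
Pure literal: x4 appears only negated; assign x4 = False.
x5 occurs only negated in the remaining clauses — set x5 = False.
Set x3 = True and propagate.
Set x9 = False and propagate.
  then x10 is forced to False.
  then x11 is forced to False.
Every clause has at least one true literal under this assignment.

x1=False, x2=True, x3=True, x4=False, x5=False, x6=True, x7=True, x8=True, x9=False, x10=False, x11=False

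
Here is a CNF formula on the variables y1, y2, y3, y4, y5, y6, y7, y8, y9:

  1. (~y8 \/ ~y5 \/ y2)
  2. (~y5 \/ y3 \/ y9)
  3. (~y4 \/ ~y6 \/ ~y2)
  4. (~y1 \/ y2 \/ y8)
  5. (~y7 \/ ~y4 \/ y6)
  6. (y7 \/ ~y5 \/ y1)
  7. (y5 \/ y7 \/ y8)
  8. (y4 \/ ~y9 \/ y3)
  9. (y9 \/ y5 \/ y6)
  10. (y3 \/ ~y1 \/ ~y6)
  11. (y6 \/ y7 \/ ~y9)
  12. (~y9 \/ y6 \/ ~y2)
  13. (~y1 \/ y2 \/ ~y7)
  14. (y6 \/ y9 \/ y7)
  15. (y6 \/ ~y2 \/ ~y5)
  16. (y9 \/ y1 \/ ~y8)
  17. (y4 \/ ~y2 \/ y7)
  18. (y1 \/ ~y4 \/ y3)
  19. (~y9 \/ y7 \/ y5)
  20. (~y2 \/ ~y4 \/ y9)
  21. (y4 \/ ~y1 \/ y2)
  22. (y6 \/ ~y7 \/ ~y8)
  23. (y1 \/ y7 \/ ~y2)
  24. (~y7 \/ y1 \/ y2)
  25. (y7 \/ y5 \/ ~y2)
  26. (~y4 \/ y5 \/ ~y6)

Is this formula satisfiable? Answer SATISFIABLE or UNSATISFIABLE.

Pure literal: y3 appears only positively; assign y3 = True.
Try y1 = True.
The remaining clauses are satisfied by y2 = True, y4 = False, y5 = False, y6 = True, y7 = True, y8 = True, y9 = True.
So y1=True  y2=True  y3=True  y4=False  y5=False  y6=True  y7=True  y8=True  y9=True is a satisfying assignment.

SATISFIABLE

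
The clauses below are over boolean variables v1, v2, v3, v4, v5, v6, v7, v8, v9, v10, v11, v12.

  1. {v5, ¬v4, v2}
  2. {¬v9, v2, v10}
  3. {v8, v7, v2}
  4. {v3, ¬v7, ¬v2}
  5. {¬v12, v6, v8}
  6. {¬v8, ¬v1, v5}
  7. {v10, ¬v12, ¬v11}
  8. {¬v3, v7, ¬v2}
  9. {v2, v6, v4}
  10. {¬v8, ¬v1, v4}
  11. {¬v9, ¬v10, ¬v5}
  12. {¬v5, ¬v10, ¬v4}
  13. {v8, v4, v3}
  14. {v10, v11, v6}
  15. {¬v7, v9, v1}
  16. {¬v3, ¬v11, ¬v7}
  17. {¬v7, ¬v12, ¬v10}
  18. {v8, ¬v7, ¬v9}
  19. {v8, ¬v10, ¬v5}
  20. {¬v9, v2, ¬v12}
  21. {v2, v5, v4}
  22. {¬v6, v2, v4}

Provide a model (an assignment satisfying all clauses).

v1 = False, v2 = True, v3 = False, v4 = False, v5 = False, v6 = False, v7 = False, v8 = True, v9 = False, v10 = True, v11 = False, v12 = True

Try v1 = False.
Try v2 = True.
The remaining clauses are satisfied by v3 = False, v4 = False, v5 = False, v6 = False, v7 = False, v8 = True, v9 = False, v10 = True, v11 = False, v12 = True.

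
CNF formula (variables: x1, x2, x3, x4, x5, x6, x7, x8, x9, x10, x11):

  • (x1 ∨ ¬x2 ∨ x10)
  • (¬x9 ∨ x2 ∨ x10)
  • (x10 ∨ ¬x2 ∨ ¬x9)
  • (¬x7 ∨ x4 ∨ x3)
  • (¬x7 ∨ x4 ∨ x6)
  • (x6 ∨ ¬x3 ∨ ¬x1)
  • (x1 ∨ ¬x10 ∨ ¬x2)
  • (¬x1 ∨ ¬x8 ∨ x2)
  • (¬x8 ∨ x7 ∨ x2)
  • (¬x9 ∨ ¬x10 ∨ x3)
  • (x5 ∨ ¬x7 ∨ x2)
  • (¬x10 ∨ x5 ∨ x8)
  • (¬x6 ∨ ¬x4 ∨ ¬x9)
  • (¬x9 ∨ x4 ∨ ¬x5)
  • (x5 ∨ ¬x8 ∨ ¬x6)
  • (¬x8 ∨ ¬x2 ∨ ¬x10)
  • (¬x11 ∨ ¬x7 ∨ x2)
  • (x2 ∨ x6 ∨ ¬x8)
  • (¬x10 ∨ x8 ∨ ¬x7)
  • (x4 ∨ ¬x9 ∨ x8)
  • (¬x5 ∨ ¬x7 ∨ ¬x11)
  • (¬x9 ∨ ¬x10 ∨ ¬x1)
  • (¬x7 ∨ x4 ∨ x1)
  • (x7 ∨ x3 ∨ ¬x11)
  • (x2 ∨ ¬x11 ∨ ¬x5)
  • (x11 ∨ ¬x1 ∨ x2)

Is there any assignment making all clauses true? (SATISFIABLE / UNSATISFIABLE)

SATISFIABLE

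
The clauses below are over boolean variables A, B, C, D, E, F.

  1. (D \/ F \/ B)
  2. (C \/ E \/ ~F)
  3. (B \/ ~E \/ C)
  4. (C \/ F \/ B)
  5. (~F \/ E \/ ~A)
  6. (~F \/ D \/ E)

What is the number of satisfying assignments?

Split on F, then E.
  F=1, E=1: A, D free; 3 ways for (B,C) × 2^2 = 12.
  F=1, E=0: remaining (A,B,C,D) ∈ {(0,0,1,1); (0,1,1,1)} — 2.
  F=0, E=1: A free; 5 ways for (B,C,D) × 2^1 = 10.
  F=0, E=0: A free; 5 ways for (B,C,D) × 2^1 = 10.
Total: 12 + 2 + 10 + 10 = 34.

34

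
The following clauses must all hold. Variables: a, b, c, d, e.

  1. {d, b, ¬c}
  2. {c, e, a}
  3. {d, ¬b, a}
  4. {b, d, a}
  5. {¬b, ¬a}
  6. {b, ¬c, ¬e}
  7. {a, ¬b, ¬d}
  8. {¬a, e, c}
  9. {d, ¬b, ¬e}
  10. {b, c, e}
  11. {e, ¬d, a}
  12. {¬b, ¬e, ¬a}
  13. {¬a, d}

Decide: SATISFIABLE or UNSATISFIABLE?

SATISFIABLE

Branch on a: take a = False.
Try b = False.
  then d is forced to True.
  then e is forced to True.
  then c is forced to False.
Every clause has at least one true literal under this assignment.
So a=F, b=F, c=F, d=T, e=T is a satisfying assignment.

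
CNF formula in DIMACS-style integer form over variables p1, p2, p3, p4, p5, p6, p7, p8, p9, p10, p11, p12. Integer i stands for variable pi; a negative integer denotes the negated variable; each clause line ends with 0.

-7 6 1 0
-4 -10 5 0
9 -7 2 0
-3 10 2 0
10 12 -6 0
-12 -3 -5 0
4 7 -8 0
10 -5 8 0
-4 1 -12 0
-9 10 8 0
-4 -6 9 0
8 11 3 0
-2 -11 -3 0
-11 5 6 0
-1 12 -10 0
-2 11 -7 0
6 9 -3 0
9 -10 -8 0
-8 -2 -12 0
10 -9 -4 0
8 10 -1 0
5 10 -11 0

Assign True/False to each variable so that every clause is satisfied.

p1 = False, p2 = True, p3 = False, p4 = False, p5 = True, p6 = True, p7 = True, p8 = False, p9 = False, p10 = True, p11 = True, p12 = False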